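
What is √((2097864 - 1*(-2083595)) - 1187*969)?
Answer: 2*√757814 ≈ 1741.1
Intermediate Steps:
√((2097864 - 1*(-2083595)) - 1187*969) = √((2097864 + 2083595) - 1150203) = √(4181459 - 1150203) = √3031256 = 2*√757814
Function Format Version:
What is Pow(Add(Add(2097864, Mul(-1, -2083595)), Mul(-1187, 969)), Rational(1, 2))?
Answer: Mul(2, Pow(757814, Rational(1, 2))) ≈ 1741.1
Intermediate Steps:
Pow(Add(Add(2097864, Mul(-1, -2083595)), Mul(-1187, 969)), Rational(1, 2)) = Pow(Add(Add(2097864, 2083595), -1150203), Rational(1, 2)) = Pow(Add(4181459, -1150203), Rational(1, 2)) = Pow(3031256, Rational(1, 2)) = Mul(2, Pow(757814, Rational(1, 2)))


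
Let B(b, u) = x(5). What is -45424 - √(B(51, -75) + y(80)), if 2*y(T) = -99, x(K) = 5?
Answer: -45424 - I*√178/2 ≈ -45424.0 - 6.6708*I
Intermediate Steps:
B(b, u) = 5
y(T) = -99/2 (y(T) = (½)*(-99) = -99/2)
-45424 - √(B(51, -75) + y(80)) = -45424 - √(5 - 99/2) = -45424 - √(-89/2) = -45424 - I*√178/2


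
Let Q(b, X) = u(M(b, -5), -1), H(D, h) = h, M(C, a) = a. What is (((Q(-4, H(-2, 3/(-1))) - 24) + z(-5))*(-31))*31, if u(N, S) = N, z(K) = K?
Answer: 32674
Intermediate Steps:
Q(b, X) = -5
(((Q(-4, H(-2, 3/(-1))) - 24) + z(-5))*(-31))*31 = (((-5 - 24) - 5)*(-31))*31 = ((-29 - 5)*(-31))*31 = -34*(-31)*31 = 1054*31 = 32674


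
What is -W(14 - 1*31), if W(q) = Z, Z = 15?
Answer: -15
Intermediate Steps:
W(q) = 15
-W(14 - 1*31) = -1*15 = -15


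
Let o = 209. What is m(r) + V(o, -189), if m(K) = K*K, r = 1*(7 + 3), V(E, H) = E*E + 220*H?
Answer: 2201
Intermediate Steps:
V(E, H) = E² + 220*H
r = 10 (r = 1*10 = 10)
m(K) = K²
m(r) + V(o, -189) = 10² + (209² + 220*(-189)) = 100 + (43681 - 41580) = 100 + 2101 = 2201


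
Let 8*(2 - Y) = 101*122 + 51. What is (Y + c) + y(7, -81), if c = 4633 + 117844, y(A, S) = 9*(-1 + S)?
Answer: 961555/8 ≈ 1.2019e+5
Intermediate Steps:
y(A, S) = -9 + 9*S
Y = -12357/8 (Y = 2 - (101*122 + 51)/8 = 2 - (12322 + 51)/8 = 2 - 1/8*12373 = 2 - 12373/8 = -12357/8 ≈ -1544.6)
c = 122477
(Y + c) + y(7, -81) = (-12357/8 + 122477) + (-9 + 9*(-81)) = 967459/8 + (-9 - 729) = 967459/8 - 738 = 961555/8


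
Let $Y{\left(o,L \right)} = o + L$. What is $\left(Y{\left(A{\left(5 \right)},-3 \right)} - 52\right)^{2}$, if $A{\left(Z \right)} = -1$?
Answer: $3136$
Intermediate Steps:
$Y{\left(o,L \right)} = L + o$
$\left(Y{\left(A{\left(5 \right)},-3 \right)} - 52\right)^{2} = \left(\left(-3 - 1\right) - 52\right)^{2} = \left(-4 - 52\right)^{2} = \left(-56\right)^{2} = 3136$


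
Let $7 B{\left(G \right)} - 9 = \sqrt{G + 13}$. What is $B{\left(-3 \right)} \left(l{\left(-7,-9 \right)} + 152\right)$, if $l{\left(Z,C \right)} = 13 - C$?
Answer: $\frac{1566}{7} + \frac{174 \sqrt{10}}{7} \approx 302.32$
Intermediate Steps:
$B{\left(G \right)} = \frac{9}{7} + \frac{\sqrt{13 + G}}{7}$ ($B{\left(G \right)} = \frac{9}{7} + \frac{\sqrt{G + 13}}{7} = \frac{9}{7} + \frac{\sqrt{13 + G}}{7}$)
$B{\left(-3 \right)} \left(l{\left(-7,-9 \right)} + 152\right) = \left(\frac{9}{7} + \frac{\sqrt{13 - 3}}{7}\right) \left(\left(13 - -9\right) + 152\right) = \left(\frac{9}{7} + \frac{\sqrt{10}}{7}\right) \left(\left(13 + 9\right) + 152\right) = \left(\frac{9}{7} + \frac{\sqrt{10}}{7}\right) \left(22 + 152\right) = \left(\frac{9}{7} + \frac{\sqrt{10}}{7}\right) 174 = \frac{1566}{7} + \frac{174 \sqrt{10}}{7}$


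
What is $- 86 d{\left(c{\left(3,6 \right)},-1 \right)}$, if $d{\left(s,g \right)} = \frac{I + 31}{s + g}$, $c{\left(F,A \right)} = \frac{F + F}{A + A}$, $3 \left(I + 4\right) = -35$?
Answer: $\frac{7912}{3} \approx 2637.3$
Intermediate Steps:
$I = - \frac{47}{3}$ ($I = -4 + \frac{1}{3} \left(-35\right) = -4 - \frac{35}{3} = - \frac{47}{3} \approx -15.667$)
$c{\left(F,A \right)} = \frac{F}{A}$ ($c{\left(F,A \right)} = \frac{2 F}{2 A} = 2 F \frac{1}{2 A} = \frac{F}{A}$)
$d{\left(s,g \right)} = \frac{46}{3 \left(g + s\right)}$ ($d{\left(s,g \right)} = \frac{- \frac{47}{3} + 31}{s + g} = \frac{46}{3 \left(g + s\right)}$)
$- 86 d{\left(c{\left(3,6 \right)},-1 \right)} = - 86 \frac{46}{3 \left(-1 + \frac{3}{6}\right)} = - 86 \frac{46}{3 \left(-1 + 3 \cdot \frac{1}{6}\right)} = - 86 \frac{46}{3 \left(-1 + \frac{1}{2}\right)} = - 86 \frac{46}{3 \left(- \frac{1}{2}\right)} = - 86 \cdot \frac{46}{3} \left(-2\right) = \left(-86\right) \left(- \frac{92}{3}\right) = \frac{7912}{3}$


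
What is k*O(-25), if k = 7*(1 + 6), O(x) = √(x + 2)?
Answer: 49*I*√23 ≈ 235.0*I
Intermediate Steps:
O(x) = √(2 + x)
k = 49 (k = 7*7 = 49)
k*O(-25) = 49*√(2 - 25) = 49*√(-23) = 49*(I*√23) = 49*I*√23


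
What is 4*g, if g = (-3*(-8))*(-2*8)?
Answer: -1536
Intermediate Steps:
g = -384 (g = 24*(-16) = -384)
4*g = 4*(-384) = -1536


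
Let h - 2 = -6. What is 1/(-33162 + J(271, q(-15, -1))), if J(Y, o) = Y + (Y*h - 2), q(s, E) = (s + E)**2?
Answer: -1/33977 ≈ -2.9432e-5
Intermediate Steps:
q(s, E) = (E + s)**2
h = -4 (h = 2 - 6 = -4)
J(Y, o) = -2 - 3*Y (J(Y, o) = Y + (Y*(-4) - 2) = Y + (-4*Y - 2) = Y + (-2 - 4*Y) = -2 - 3*Y)
1/(-33162 + J(271, q(-15, -1))) = 1/(-33162 + (-2 - 3*271)) = 1/(-33162 + (-2 - 813)) = 1/(-33162 - 815) = 1/(-33977) = -1/33977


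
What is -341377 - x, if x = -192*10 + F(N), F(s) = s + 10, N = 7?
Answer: -339474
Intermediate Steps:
F(s) = 10 + s
x = -1903 (x = -192*10 + (10 + 7) = -1920 + 17 = -1903)
-341377 - x = -341377 - 1*(-1903) = -341377 + 1903 = -339474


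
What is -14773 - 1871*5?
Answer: -24128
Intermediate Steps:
-14773 - 1871*5 = -14773 - 1*9355 = -14773 - 9355 = -24128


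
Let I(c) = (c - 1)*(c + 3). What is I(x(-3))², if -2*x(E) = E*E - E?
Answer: 441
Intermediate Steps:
x(E) = E/2 - E²/2 (x(E) = -(E*E - E)/2 = -(E² - E)/2 = E/2 - E²/2)
I(c) = (-1 + c)*(3 + c)
I(x(-3))² = (-3 + ((½)*(-3)*(1 - 1*(-3)))² + 2*((½)*(-3)*(1 - 1*(-3))))² = (-3 + ((½)*(-3)*(1 + 3))² + 2*((½)*(-3)*(1 + 3)))² = (-3 + ((½)*(-3)*4)² + 2*((½)*(-3)*4))² = (-3 + (-6)² + 2*(-6))² = (-3 + 36 - 12)² = 21² = 441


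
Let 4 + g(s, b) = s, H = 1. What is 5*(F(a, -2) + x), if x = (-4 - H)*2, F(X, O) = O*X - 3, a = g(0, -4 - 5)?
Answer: -25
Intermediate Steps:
g(s, b) = -4 + s
a = -4 (a = -4 + 0 = -4)
F(X, O) = -3 + O*X
x = -10 (x = (-4 - 1*1)*2 = (-4 - 1)*2 = -5*2 = -10)
5*(F(a, -2) + x) = 5*((-3 - 2*(-4)) - 10) = 5*((-3 + 8) - 10) = 5*(5 - 10) = 5*(-5) = -25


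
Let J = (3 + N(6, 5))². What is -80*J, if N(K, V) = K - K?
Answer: -720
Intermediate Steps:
N(K, V) = 0
J = 9 (J = (3 + 0)² = 3² = 9)
-80*J = -80*9 = -720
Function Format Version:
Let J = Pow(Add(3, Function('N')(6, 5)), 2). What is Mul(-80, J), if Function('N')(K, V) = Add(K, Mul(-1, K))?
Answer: -720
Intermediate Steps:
Function('N')(K, V) = 0
J = 9 (J = Pow(Add(3, 0), 2) = Pow(3, 2) = 9)
Mul(-80, J) = Mul(-80, 9) = -720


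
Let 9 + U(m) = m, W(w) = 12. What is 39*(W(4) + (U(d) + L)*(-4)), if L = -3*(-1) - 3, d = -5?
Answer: 2652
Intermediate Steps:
L = 0 (L = 3 - 3 = 0)
U(m) = -9 + m
39*(W(4) + (U(d) + L)*(-4)) = 39*(12 + ((-9 - 5) + 0)*(-4)) = 39*(12 + (-14 + 0)*(-4)) = 39*(12 - 14*(-4)) = 39*(12 + 56) = 39*68 = 2652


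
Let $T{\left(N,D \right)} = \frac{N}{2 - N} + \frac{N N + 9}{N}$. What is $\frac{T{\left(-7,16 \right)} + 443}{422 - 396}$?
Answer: $\frac{13669}{819} \approx 16.69$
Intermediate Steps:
$T{\left(N,D \right)} = \frac{N}{2 - N} + \frac{9 + N^{2}}{N}$ ($T{\left(N,D \right)} = \frac{N}{2 - N} + \frac{N^{2} + 9}{N} = \frac{N}{2 - N} + \frac{9 + N^{2}}{N}$)
$\frac{T{\left(-7,16 \right)} + 443}{422 - 396} = \frac{\frac{-18 + \left(-7\right)^{3} - 3 \left(-7\right)^{2} + 9 \left(-7\right)}{\left(-7\right) \left(-2 - 7\right)} + 443}{422 - 396} = \frac{- \frac{-18 - 343 - 147 - 63}{7 \left(-9\right)} + 443}{26} = \left(\left(- \frac{1}{7}\right) \left(- \frac{1}{9}\right) \left(-18 - 343 - 147 - 63\right) + 443\right) \frac{1}{26} = \left(\left(- \frac{1}{7}\right) \left(- \frac{1}{9}\right) \left(-571\right) + 443\right) \frac{1}{26} = \left(- \frac{571}{63} + 443\right) \frac{1}{26} = \frac{27338}{63} \cdot \frac{1}{26} = \frac{13669}{819}$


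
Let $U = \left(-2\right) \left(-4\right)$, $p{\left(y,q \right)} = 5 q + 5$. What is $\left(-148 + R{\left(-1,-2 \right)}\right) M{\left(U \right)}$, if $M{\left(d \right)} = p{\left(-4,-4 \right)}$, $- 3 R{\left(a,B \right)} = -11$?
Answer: $2165$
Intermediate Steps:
$R{\left(a,B \right)} = \frac{11}{3}$ ($R{\left(a,B \right)} = \left(- \frac{1}{3}\right) \left(-11\right) = \frac{11}{3}$)
$p{\left(y,q \right)} = 5 + 5 q$
$U = 8$
$M{\left(d \right)} = -15$ ($M{\left(d \right)} = 5 + 5 \left(-4\right) = 5 - 20 = -15$)
$\left(-148 + R{\left(-1,-2 \right)}\right) M{\left(U \right)} = \left(-148 + \frac{11}{3}\right) \left(-15\right) = \left(- \frac{433}{3}\right) \left(-15\right) = 2165$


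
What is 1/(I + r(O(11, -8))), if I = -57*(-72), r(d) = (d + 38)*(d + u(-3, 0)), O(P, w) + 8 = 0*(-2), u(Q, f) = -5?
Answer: 1/3714 ≈ 0.00026925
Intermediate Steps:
O(P, w) = -8 (O(P, w) = -8 + 0*(-2) = -8 + 0 = -8)
r(d) = (-5 + d)*(38 + d) (r(d) = (d + 38)*(d - 5) = (38 + d)*(-5 + d) = (-5 + d)*(38 + d))
I = 4104
1/(I + r(O(11, -8))) = 1/(4104 + (-190 + (-8)**2 + 33*(-8))) = 1/(4104 + (-190 + 64 - 264)) = 1/(4104 - 390) = 1/3714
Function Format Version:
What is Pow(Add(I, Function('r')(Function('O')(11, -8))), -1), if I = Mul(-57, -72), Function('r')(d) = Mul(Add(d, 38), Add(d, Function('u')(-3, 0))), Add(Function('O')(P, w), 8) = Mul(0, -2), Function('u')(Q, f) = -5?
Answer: Rational(1, 3714) ≈ 0.00026925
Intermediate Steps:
Function('O')(P, w) = -8 (Function('O')(P, w) = Add(-8, Mul(0, -2)) = Add(-8, 0) = -8)
Function('r')(d) = Mul(Add(-5, d), Add(38, d)) (Function('r')(d) = Mul(Add(d, 38), Add(d, -5)) = Mul(Add(38, d), Add(-5, d)) = Mul(Add(-5, d), Add(38, d)))
I = 4104
Pow(Add(I, Function('r')(Function('O')(11, -8))), -1) = Pow(Add(4104, Add(-190, Pow(-8, 2), Mul(33, -8))), -1) = Pow(Add(4104, Add(-190, 64, -264)), -1) = Pow(Add(4104, -390), -1) = Pow(3714, -1) = Rational(1, 3714)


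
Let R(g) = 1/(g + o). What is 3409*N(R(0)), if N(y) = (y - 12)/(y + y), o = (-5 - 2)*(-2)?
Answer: -569303/2 ≈ -2.8465e+5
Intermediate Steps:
o = 14 (o = -7*(-2) = 14)
R(g) = 1/(14 + g) (R(g) = 1/(g + 14) = 1/(14 + g))
N(y) = (-12 + y)/(2*y) (N(y) = (-12 + y)/((2*y)) = (-12 + y)*(1/(2*y)) = (-12 + y)/(2*y))
3409*N(R(0)) = 3409*((-12 + 1/(14 + 0))/(2*(1/(14 + 0)))) = 3409*((-12 + 1/14)/(2*(1/14))) = 3409*((1/2)*14*(-167/14)) = 3409*(-167/2) = -569303/2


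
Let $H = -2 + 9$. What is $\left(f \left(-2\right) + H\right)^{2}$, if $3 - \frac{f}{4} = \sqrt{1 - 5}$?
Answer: $33 - 544 i \approx 33.0 - 544.0 i$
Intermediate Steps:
$H = 7$
$f = 12 - 8 i$ ($f = 12 - 4 \sqrt{1 - 5} = 12 - 4 \sqrt{-4} = 12 - 4 \cdot 2 i = 12 - 8 i \approx 12.0 - 8.0 i$)
$\left(f \left(-2\right) + H\right)^{2} = \left(\left(12 - 8 i\right) \left(-2\right) + 7\right)^{2} = \left(\left(-24 + 16 i\right) + 7\right)^{2} = \left(-17 + 16 i\right)^{2}$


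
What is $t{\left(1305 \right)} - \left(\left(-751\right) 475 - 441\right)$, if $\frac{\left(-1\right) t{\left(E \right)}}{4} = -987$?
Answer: $361114$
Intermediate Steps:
$t{\left(E \right)} = 3948$ ($t{\left(E \right)} = \left(-4\right) \left(-987\right) = 3948$)
$t{\left(1305 \right)} - \left(\left(-751\right) 475 - 441\right) = 3948 - \left(\left(-751\right) 475 - 441\right) = 3948 - \left(-356725 - 441\right) = 3948 - -357166 = 3948 + 357166 = 361114$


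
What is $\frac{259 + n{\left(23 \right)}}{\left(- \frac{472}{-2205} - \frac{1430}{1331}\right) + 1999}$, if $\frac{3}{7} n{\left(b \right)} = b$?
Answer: $\frac{83421030}{533113657} \approx 0.15648$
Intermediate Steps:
$n{\left(b \right)} = \frac{7 b}{3}$
$\frac{259 + n{\left(23 \right)}}{\left(- \frac{472}{-2205} - \frac{1430}{1331}\right) + 1999} = \frac{259 + \frac{7}{3} \cdot 23}{\left(- \frac{472}{-2205} - \frac{1430}{1331}\right) + 1999} = \frac{259 + \frac{161}{3}}{\left(\left(-472\right) \left(- \frac{1}{2205}\right) - \frac{130}{121}\right) + 1999} = \frac{938}{3 \left(\left(\frac{472}{2205} - \frac{130}{121}\right) + 1999\right)} = \frac{938}{3 \left(- \frac{229538}{266805} + 1999\right)} = \frac{938}{3 \cdot \frac{533113657}{266805}} = \frac{938}{3} \cdot \frac{266805}{533113657} = \frac{83421030}{533113657}$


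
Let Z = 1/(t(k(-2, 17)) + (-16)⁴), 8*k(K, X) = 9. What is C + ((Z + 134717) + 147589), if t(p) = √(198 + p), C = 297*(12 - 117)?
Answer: 8628451459199063/34359736775 - 6*√354/34359736775 ≈ 2.5112e+5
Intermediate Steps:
k(K, X) = 9/8 (k(K, X) = (⅛)*9 = 9/8)
C = -31185 (C = 297*(-105) = -31185)
Z = 1/(65536 + 3*√354/4) (Z = 1/(√(198 + 9/8) + (-16)⁴) = 1/(√(1593/8) + 65536) = 1/(3*√354/4 + 65536) = 1/(65536 + 3*√354/4) ≈ 1.5256e-5)
C + ((Z + 134717) + 147589) = -31185 + (((524288/34359736775 - 6*√354/34359736775) + 134717) + 147589) = -31185 + ((4628840659641963/34359736775 - 6*√354/34359736775) + 147589) = -31185 + (9699959850527438/34359736775 - 6*√354/34359736775) = 8628451459199063/34359736775 - 6*√354/34359736775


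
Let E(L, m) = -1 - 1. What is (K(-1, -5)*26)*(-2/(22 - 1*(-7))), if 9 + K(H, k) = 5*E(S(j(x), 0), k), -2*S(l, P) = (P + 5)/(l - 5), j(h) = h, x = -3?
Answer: 988/29 ≈ 34.069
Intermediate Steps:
S(l, P) = -(5 + P)/(2*(-5 + l)) (S(l, P) = -(P + 5)/(2*(l - 5)) = -(5 + P)/(2*(-5 + l)))
E(L, m) = -2
K(H, k) = -19 (K(H, k) = -9 + 5*(-2) = -9 - 10 = -19)
(K(-1, -5)*26)*(-2/(22 - 1*(-7))) = (-19*26)*(-2/(22 - 1*(-7))) = -(-988)/(22 + 7) = -(-988)/29 = -494*(-2/29) = 988/29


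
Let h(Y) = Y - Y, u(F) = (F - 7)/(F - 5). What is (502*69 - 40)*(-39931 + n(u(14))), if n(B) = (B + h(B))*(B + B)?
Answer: -111900761174/81 ≈ -1.3815e+9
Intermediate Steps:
u(F) = (-7 + F)/(-5 + F)
h(Y) = 0
n(B) = 2*B² (n(B) = (B + 0)*(B + B) = B*(2*B) = 2*B²)
(502*69 - 40)*(-39931 + n(u(14))) = (502*69 - 40)*(-39931 + 2*((-7 + 14)/(-5 + 14))²) = (34638 - 40)*(-39931 + 2*(7/9)²) = 34598*(-39931 + 2*((⅑)*7)²) = 34598*(-39931 + 2*(7/9)²) = 34598*(-39931 + 2*(49/81)) = 34598*(-39931 + 98/81) = 34598*(-3234313/81) = -111900761174/81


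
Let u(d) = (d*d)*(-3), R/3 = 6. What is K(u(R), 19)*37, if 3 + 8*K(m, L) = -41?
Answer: -407/2 ≈ -203.50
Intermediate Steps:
R = 18 (R = 3*6 = 18)
u(d) = -3*d**2 (u(d) = d**2*(-3) = -3*d**2)
K(m, L) = -11/2 (K(m, L) = -3/8 + (1/8)*(-41) = -3/8 - 41/8 = -11/2)
K(u(R), 19)*37 = -11/2*37 = -407/2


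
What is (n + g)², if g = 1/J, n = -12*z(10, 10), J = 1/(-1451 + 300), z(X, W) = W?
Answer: 1615441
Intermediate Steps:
J = -1/1151 (J = 1/(-1151) = -1/1151 ≈ -0.00086881)
n = -120 (n = -12*10 = -120)
g = -1151 (g = 1/(-1/1151) = -1151)
(n + g)² = (-120 - 1151)² = (-1271)² = 1615441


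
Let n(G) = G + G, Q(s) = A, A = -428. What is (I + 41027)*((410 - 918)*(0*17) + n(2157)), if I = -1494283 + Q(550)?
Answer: -6271192776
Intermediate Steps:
Q(s) = -428
I = -1494711 (I = -1494283 - 428 = -1494711)
n(G) = 2*G
(I + 41027)*((410 - 918)*(0*17) + n(2157)) = (-1494711 + 41027)*((410 - 918)*(0*17) + 2*2157) = -1453684*(-508*0 + 4314) = -1453684*(0 + 4314) = -1453684*4314 = -6271192776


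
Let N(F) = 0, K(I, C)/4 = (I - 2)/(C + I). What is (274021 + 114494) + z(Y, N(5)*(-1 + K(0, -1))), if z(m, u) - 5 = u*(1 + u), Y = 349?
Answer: 388520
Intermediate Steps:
K(I, C) = 4*(-2 + I)/(C + I) (K(I, C) = 4*((I - 2)/(C + I)) = 4*((-2 + I)/(C + I)) = 4*(-2 + I)/(C + I))
z(m, u) = 5 + u*(1 + u)
(274021 + 114494) + z(Y, N(5)*(-1 + K(0, -1))) = (274021 + 114494) + (5 + 0*(-1 + 4*(-2 + 0)/(-1 + 0)) + (0*(-1 + 4*(-2 + 0)/(-1 + 0)))²) = 388515 + (5 + 0*(-1 + 4*(-2)/(-1)) + (0*(-1 + 4*(-2)/(-1)))²) = 388515 + (5 + 0*(-1 + 4*(-1)*(-2)) + (0*(-1 + 4*(-1)*(-2)))²) = 388515 + (5 + 0*(-1 + 8) + (0*(-1 + 8))²) = 388515 + (5 + 0*7 + (0*7)²) = 388515 + (5 + 0 + 0²) = 388515 + (5 + 0 + 0) = 388515 + 5 = 388520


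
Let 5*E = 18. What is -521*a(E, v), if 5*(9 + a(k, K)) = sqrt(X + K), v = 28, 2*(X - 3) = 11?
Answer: 4689 - 521*sqrt(146)/10 ≈ 4059.5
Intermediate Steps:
X = 17/2 (X = 3 + (1/2)*11 = 3 + 11/2 = 17/2 ≈ 8.5000)
E = 18/5 (E = (1/5)*18 = 18/5 ≈ 3.6000)
a(k, K) = -9 + sqrt(17/2 + K)/5
-521*a(E, v) = -521*(-9 + sqrt(34 + 4*28)/10) = -521*(-9 + sqrt(34 + 112)/10) = -521*(-9 + sqrt(146)/10) = 4689 - 521*sqrt(146)/10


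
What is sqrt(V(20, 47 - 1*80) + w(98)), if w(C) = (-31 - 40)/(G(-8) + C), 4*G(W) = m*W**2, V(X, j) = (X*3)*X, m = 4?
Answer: sqrt(388658)/18 ≈ 34.635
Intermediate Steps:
V(X, j) = 3*X**2 (V(X, j) = (3*X)*X = 3*X**2)
G(W) = W**2 (G(W) = (4*W**2)/4 = W**2)
w(C) = -71/(64 + C) (w(C) = (-31 - 40)/((-8)**2 + C) = -71/(64 + C))
sqrt(V(20, 47 - 1*80) + w(98)) = sqrt(3*20**2 - 71/(64 + 98)) = sqrt(3*400 - 71/162) = sqrt(1200 - 71*1/162) = sqrt(1200 - 71/162) = sqrt(194329/162) = sqrt(388658)/18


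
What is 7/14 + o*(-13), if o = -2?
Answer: 53/2 ≈ 26.500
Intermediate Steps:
7/14 + o*(-13) = 7/14 - 2*(-13) = 7*(1/14) + 26 = ½ + 26 = 53/2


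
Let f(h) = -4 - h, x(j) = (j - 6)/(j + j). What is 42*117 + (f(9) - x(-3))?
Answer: 9799/2 ≈ 4899.5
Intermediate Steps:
x(j) = (-6 + j)/(2*j) (x(j) = (-6 + j)/((2*j)) = (-6 + j)*(1/(2*j)) = (-6 + j)/(2*j))
42*117 + (f(9) - x(-3)) = 42*117 + ((-4 - 1*9) - (-6 - 3)/(2*(-3))) = 4914 + ((-4 - 9) - (-1)*(-9)/(2*3)) = 4914 + (-13 - 1*3/2) = 4914 + (-13 - 3/2) = 4914 - 29/2 = 9799/2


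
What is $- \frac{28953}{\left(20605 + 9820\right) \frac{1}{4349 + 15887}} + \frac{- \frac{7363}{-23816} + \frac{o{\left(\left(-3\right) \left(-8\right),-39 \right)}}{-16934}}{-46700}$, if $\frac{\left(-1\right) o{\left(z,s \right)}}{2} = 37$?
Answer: $- \frac{220695508427033413089}{11460560027040800} \approx -19257.0$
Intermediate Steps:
$o{\left(z,s \right)} = -74$ ($o{\left(z,s \right)} = \left(-2\right) 37 = -74$)
$- \frac{28953}{\left(20605 + 9820\right) \frac{1}{4349 + 15887}} + \frac{- \frac{7363}{-23816} + \frac{o{\left(\left(-3\right) \left(-8\right),-39 \right)}}{-16934}}{-46700} = - \frac{28953}{\left(20605 + 9820\right) \frac{1}{4349 + 15887}} + \frac{- \frac{7363}{-23816} - \frac{74}{-16934}}{-46700} = - \frac{28953}{30425 \cdot \frac{1}{20236}} + \left(\left(-7363\right) \left(- \frac{1}{23816}\right) - - \frac{37}{8467}\right) \left(- \frac{1}{46700}\right) = - \frac{28953}{30425 \cdot \frac{1}{20236}} + \left(\frac{7363}{23816} + \frac{37}{8467}\right) \left(- \frac{1}{46700}\right) = - \frac{28953}{\frac{30425}{20236}} + \frac{63223713}{201650072} \left(- \frac{1}{46700}\right) = \left(-28953\right) \frac{20236}{30425} - \frac{63223713}{9417058362400} = - \frac{585892908}{30425} - \frac{63223713}{9417058362400} = - \frac{220695508427033413089}{11460560027040800}$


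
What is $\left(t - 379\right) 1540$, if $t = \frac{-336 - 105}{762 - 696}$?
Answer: $-593950$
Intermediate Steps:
$t = - \frac{147}{22}$ ($t = - \frac{441}{66} = \left(-441\right) \frac{1}{66} = - \frac{147}{22} \approx -6.6818$)
$\left(t - 379\right) 1540 = \left(- \frac{147}{22} - 379\right) 1540 = \left(- \frac{8485}{22}\right) 1540 = -593950$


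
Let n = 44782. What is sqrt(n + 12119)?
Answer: sqrt(56901) ≈ 238.54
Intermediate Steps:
sqrt(n + 12119) = sqrt(44782 + 12119) = sqrt(56901)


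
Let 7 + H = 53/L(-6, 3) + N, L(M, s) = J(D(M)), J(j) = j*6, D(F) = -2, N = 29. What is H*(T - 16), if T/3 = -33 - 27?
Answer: -10339/3 ≈ -3446.3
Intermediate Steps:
J(j) = 6*j
L(M, s) = -12 (L(M, s) = 6*(-2) = -12)
T = -180 (T = 3*(-33 - 27) = 3*(-60) = -180)
H = 211/12 (H = -7 + (53/(-12) + 29) = -7 + (53*(-1/12) + 29) = -7 + (-53/12 + 29) = -7 + 295/12 = 211/12 ≈ 17.583)
H*(T - 16) = 211*(-180 - 16)/12 = (211/12)*(-196) = -10339/3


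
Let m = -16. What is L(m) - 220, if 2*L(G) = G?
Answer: -228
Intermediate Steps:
L(G) = G/2
L(m) - 220 = (1/2)*(-16) - 220 = -8 - 220 = -228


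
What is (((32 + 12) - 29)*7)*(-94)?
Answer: -9870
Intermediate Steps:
(((32 + 12) - 29)*7)*(-94) = ((44 - 29)*7)*(-94) = (15*7)*(-94) = 105*(-94) = -9870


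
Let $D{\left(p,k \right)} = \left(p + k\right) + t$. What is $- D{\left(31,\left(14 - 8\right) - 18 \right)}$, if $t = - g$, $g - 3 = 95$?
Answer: $79$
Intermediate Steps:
$g = 98$ ($g = 3 + 95 = 98$)
$t = -98$ ($t = \left(-1\right) 98 = -98$)
$D{\left(p,k \right)} = -98 + k + p$ ($D{\left(p,k \right)} = \left(p + k\right) - 98 = \left(k + p\right) - 98 = -98 + k + p$)
$- D{\left(31,\left(14 - 8\right) - 18 \right)} = - (-98 + \left(\left(14 - 8\right) - 18\right) + 31) = - (-98 + \left(6 - 18\right) + 31) = - (-98 - 12 + 31) = \left(-1\right) \left(-79\right) = 79$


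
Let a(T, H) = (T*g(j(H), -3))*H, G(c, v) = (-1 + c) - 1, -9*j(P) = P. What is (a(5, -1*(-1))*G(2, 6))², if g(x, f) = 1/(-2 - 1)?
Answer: 0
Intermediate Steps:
j(P) = -P/9
G(c, v) = -2 + c
g(x, f) = -⅓ (g(x, f) = 1/(-3) = -⅓)
a(T, H) = -H*T/3 (a(T, H) = (T*(-⅓))*H = (-T/3)*H = -H*T/3)
(a(5, -1*(-1))*G(2, 6))² = ((-⅓*(-1*(-1))*5)*(-2 + 2))² = (-⅓*1*5*0)² = (-5/3*0)² = 0² = 0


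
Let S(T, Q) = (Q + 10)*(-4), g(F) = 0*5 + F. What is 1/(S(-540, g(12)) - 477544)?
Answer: -1/477632 ≈ -2.0937e-6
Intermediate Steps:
g(F) = F (g(F) = 0 + F = F)
S(T, Q) = -40 - 4*Q (S(T, Q) = (10 + Q)*(-4) = -40 - 4*Q)
1/(S(-540, g(12)) - 477544) = 1/((-40 - 4*12) - 477544) = 1/((-40 - 48) - 477544) = 1/(-88 - 477544) = 1/(-477632) = -1/477632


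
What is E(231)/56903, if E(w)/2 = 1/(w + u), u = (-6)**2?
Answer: 2/15193101 ≈ 1.3164e-7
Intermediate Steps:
u = 36
E(w) = 2/(36 + w) (E(w) = 2/(w + 36) = 2/(36 + w))
E(231)/56903 = (2/(36 + 231))/56903 = (2/267)*(1/56903) = 2/15193101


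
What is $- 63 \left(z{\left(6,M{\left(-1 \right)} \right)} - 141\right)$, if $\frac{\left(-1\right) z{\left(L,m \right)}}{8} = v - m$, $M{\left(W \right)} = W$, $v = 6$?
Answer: $12411$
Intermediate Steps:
$z{\left(L,m \right)} = -48 + 8 m$ ($z{\left(L,m \right)} = - 8 \left(6 - m\right) = -48 + 8 m$)
$- 63 \left(z{\left(6,M{\left(-1 \right)} \right)} - 141\right) = - 63 \left(\left(-48 + 8 \left(-1\right)\right) - 141\right) = - 63 \left(\left(-48 - 8\right) - 141\right) = - 63 \left(-56 - 141\right) = \left(-63\right) \left(-197\right) = 12411$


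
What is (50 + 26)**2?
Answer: 5776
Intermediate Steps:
(50 + 26)**2 = 76**2 = 5776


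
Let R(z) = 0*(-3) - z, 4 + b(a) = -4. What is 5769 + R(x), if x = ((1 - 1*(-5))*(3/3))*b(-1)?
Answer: 5817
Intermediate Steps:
b(a) = -8 (b(a) = -4 - 4 = -8)
x = -48 (x = ((1 - 1*(-5))*(3/3))*(-8) = ((1 + 5)*(3*(⅓)))*(-8) = (6*1)*(-8) = 6*(-8) = -48)
R(z) = -z (R(z) = 0 - z = -z)
5769 + R(x) = 5769 - 1*(-48) = 5769 + 48 = 5817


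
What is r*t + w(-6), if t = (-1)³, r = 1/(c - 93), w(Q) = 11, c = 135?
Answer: 461/42 ≈ 10.976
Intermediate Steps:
r = 1/42 (r = 1/(135 - 93) = 1/42 ≈ 0.023810)
t = -1
r*t + w(-6) = (1/42)*(-1) + 11 = -1/42 + 11 = 461/42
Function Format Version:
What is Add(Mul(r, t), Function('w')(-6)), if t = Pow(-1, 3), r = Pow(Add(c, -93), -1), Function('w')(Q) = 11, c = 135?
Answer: Rational(461, 42) ≈ 10.976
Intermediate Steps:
r = Rational(1, 42) (r = Pow(Add(135, -93), -1) = Pow(42, -1) = Rational(1, 42) ≈ 0.023810)
t = -1
Add(Mul(r, t), Function('w')(-6)) = Add(Mul(Rational(1, 42), -1), 11) = Add(Rational(-1, 42), 11) = Rational(461, 42)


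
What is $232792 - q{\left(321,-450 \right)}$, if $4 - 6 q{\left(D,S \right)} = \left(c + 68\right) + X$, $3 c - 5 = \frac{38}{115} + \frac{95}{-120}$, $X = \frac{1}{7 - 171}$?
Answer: $\frac{474191607217}{2036880} \approx 2.328 \cdot 10^{5}$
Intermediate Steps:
$X = - \frac{1}{164}$ ($X = \frac{1}{-164} = - \frac{1}{164} \approx -0.0060976$)
$c = \frac{12527}{8280}$ ($c = \frac{5}{3} + \frac{\frac{38}{115} + \frac{95}{-120}}{3} = \frac{5}{3} + \frac{38 \cdot \frac{1}{115} + 95 \left(- \frac{1}{120}\right)}{3} = \frac{5}{3} + \frac{\frac{38}{115} - \frac{19}{24}}{3} = \frac{5}{3} + \frac{1}{3} \left(- \frac{1273}{2760}\right) = \frac{5}{3} - \frac{1273}{8280} = \frac{12527}{8280} \approx 1.5129$)
$q{\left(D,S \right)} = - \frac{22238257}{2036880}$ ($q{\left(D,S \right)} = \frac{2}{3} - \frac{\left(\frac{12527}{8280} + 68\right) - \frac{1}{164}}{6} = \frac{2}{3} - \frac{\frac{575567}{8280} - \frac{1}{164}}{6} = \frac{2}{3} - \frac{23596177}{2036880} = - \frac{22238257}{2036880}$)
$232792 - q{\left(321,-450 \right)} = 232792 - - \frac{22238257}{2036880} = 232792 + \frac{22238257}{2036880} = \frac{474191607217}{2036880}$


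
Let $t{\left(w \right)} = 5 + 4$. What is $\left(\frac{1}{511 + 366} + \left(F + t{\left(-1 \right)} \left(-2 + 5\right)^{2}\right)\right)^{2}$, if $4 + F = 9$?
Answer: $\frac{5688628929}{769129} \approx 7396.2$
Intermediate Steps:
$t{\left(w \right)} = 9$
$F = 5$ ($F = -4 + 9 = 5$)
$\left(\frac{1}{511 + 366} + \left(F + t{\left(-1 \right)} \left(-2 + 5\right)^{2}\right)\right)^{2} = \left(\frac{1}{511 + 366} + \left(5 + 9 \left(-2 + 5\right)^{2}\right)\right)^{2} = \left(\frac{1}{877} + \left(5 + 9 \cdot 3^{2}\right)\right)^{2} = \left(\frac{1}{877} + \left(5 + 9 \cdot 9\right)\right)^{2} = \left(\frac{1}{877} + \left(5 + 81\right)\right)^{2} = \left(\frac{1}{877} + 86\right)^{2} = \left(\frac{75423}{877}\right)^{2} = \frac{5688628929}{769129}$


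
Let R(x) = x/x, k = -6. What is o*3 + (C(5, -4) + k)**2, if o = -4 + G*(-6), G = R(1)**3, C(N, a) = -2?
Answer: 34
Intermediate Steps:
R(x) = 1
G = 1 (G = 1**3 = 1)
o = -10 (o = -4 + 1*(-6) = -4 - 6 = -10)
o*3 + (C(5, -4) + k)**2 = -10*3 + (-2 - 6)**2 = -30 + (-8)**2 = -30 + 64 = 34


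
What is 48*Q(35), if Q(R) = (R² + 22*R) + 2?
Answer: 95856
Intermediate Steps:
Q(R) = 2 + R² + 22*R
48*Q(35) = 48*(2 + 35² + 22*35) = 48*(2 + 1225 + 770) = 48*1997 = 95856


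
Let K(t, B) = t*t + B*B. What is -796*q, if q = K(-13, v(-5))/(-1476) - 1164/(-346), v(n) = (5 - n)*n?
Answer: -79061705/63837 ≈ -1238.5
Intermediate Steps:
v(n) = n*(5 - n)
K(t, B) = B² + t² (K(t, B) = t² + B² = B² + t²)
q = 397295/255348 (q = ((-5*(5 - 1*(-5)))² + (-13)²)/(-1476) - 1164/(-346) = ((-5*(5 + 5))² + 169)*(-1/1476) - 1164*(-1/346) = ((-5*10)² + 169)*(-1/1476) + 582/173 = ((-50)² + 169)*(-1/1476) + 582/173 = (2500 + 169)*(-1/1476) + 582/173 = 2669*(-1/1476) + 582/173 = -2669/1476 + 582/173 = 397295/255348 ≈ 1.5559)
-796*q = -796*397295/255348 = -79061705/63837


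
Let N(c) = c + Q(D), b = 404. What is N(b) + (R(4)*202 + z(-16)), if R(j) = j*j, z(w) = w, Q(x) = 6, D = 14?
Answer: 3626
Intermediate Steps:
R(j) = j**2
N(c) = 6 + c (N(c) = c + 6 = 6 + c)
N(b) + (R(4)*202 + z(-16)) = (6 + 404) + (4**2*202 - 16) = 410 + (16*202 - 16) = 410 + (3232 - 16) = 410 + 3216 = 3626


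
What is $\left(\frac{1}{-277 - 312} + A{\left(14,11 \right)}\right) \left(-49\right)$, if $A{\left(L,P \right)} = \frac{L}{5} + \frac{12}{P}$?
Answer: $- \frac{6173559}{32395} \approx -190.57$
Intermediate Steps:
$A{\left(L,P \right)} = \frac{12}{P} + \frac{L}{5}$ ($A{\left(L,P \right)} = L \frac{1}{5} + \frac{12}{P} = \frac{L}{5} + \frac{12}{P} = \frac{12}{P} + \frac{L}{5}$)
$\left(\frac{1}{-277 - 312} + A{\left(14,11 \right)}\right) \left(-49\right) = \left(\frac{1}{-277 - 312} + \left(\frac{12}{11} + \frac{1}{5} \cdot 14\right)\right) \left(-49\right) = \left(\frac{1}{-589} + \left(12 \cdot \frac{1}{11} + \frac{14}{5}\right)\right) \left(-49\right) = \left(- \frac{1}{589} + \left(\frac{12}{11} + \frac{14}{5}\right)\right) \left(-49\right) = \left(- \frac{1}{589} + \frac{214}{55}\right) \left(-49\right) = \frac{125991}{32395} \left(-49\right) = - \frac{6173559}{32395}$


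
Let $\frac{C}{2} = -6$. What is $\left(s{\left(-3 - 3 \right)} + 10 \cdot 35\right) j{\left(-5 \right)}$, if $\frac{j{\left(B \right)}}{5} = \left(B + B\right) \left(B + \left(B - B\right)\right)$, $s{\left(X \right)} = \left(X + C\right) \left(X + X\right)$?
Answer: $141500$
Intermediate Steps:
$C = -12$ ($C = 2 \left(-6\right) = -12$)
$s{\left(X \right)} = 2 X \left(-12 + X\right)$ ($s{\left(X \right)} = \left(X - 12\right) \left(X + X\right) = \left(-12 + X\right) 2 X = 2 X \left(-12 + X\right)$)
$j{\left(B \right)} = 10 B^{2}$ ($j{\left(B \right)} = 5 \left(B + B\right) \left(B + \left(B - B\right)\right) = 5 \cdot 2 B \left(B + 0\right) = 5 \cdot 2 B B = 5 \cdot 2 B^{2} = 10 B^{2}$)
$\left(s{\left(-3 - 3 \right)} + 10 \cdot 35\right) j{\left(-5 \right)} = \left(2 \left(-3 - 3\right) \left(-12 - 6\right) + 10 \cdot 35\right) 10 \left(-5\right)^{2} = \left(2 \left(-6\right) \left(-12 - 6\right) + 350\right) 10 \cdot 25 = \left(2 \left(-6\right) \left(-18\right) + 350\right) 250 = \left(216 + 350\right) 250 = 566 \cdot 250 = 141500$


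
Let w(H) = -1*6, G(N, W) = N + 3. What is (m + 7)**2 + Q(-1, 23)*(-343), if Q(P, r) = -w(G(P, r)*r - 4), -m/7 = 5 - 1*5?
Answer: -2009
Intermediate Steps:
G(N, W) = 3 + N
m = 0 (m = -7*(5 - 1*5) = -7*(5 - 5) = -7*0 = 0)
w(H) = -6
Q(P, r) = 6 (Q(P, r) = -1*(-6) = 6)
(m + 7)**2 + Q(-1, 23)*(-343) = (0 + 7)**2 + 6*(-343) = 7**2 - 2058 = 49 - 2058 = -2009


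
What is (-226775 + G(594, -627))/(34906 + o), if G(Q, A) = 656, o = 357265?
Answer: -226119/392171 ≈ -0.57658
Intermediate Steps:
(-226775 + G(594, -627))/(34906 + o) = (-226775 + 656)/(34906 + 357265) = -226119/392171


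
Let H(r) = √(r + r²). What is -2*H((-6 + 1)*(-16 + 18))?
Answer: -6*√10 ≈ -18.974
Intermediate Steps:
-2*H((-6 + 1)*(-16 + 18)) = -2*√((1 + (-6 + 1)*(-16 + 18))*(-16 + 18)*(-6 + 1)) = -2*√90 = -2*3*√10 = -6*√10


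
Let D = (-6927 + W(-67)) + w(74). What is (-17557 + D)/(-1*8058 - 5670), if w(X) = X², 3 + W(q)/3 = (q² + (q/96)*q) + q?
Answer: 13811/33792 ≈ 0.40871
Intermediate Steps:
W(q) = -9 + 3*q + 97*q²/32 (W(q) = -9 + 3*((q² + (q/96)*q) + q) = -9 + 3*((q² + q²/96) + q) = -9 + 3*(97*q²/96 + q) = -9 + 3*(q + 97*q²/96) = -9 + (3*q + 97*q²/32) = -9 + 3*q + 97*q²/32)
D = 382281/32 (D = (-6927 + (-9 + 3*(-67) + (97/32)*(-67)²)) + 74² = (-6927 + (-9 - 201 + (97/32)*4489)) + 5476 = (-6927 + (-9 - 201 + 435433/32)) + 5476 = (-6927 + 428713/32) + 5476 = 207049/32 + 5476 = 382281/32 ≈ 11946.)
(-17557 + D)/(-1*8058 - 5670) = (-17557 + 382281/32)/(-1*8058 - 5670) = -179543/(32*(-8058 - 5670)) = -179543/32/(-13728) = -179543/32*(-1/13728) = 13811/33792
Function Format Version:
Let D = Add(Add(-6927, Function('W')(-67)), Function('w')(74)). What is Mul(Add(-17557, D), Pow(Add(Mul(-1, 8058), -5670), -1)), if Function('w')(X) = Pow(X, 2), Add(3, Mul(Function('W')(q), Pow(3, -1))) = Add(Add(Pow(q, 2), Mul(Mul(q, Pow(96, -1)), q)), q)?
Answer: Rational(13811, 33792) ≈ 0.40871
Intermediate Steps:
Function('W')(q) = Add(-9, Mul(3, q), Mul(Rational(97, 32), Pow(q, 2))) (Function('W')(q) = Add(-9, Mul(3, Add(Add(Pow(q, 2), Mul(Mul(q, Pow(96, -1)), q)), q))) = Add(-9, Mul(3, Add(Add(Pow(q, 2), Mul(Mul(q, Rational(1, 96)), q)), q))) = Add(-9, Mul(3, Add(Add(Pow(q, 2), Mul(Mul(Rational(1, 96), q), q)), q))) = Add(-9, Mul(3, Add(Add(Pow(q, 2), Mul(Rational(1, 96), Pow(q, 2))), q))) = Add(-9, Mul(3, Add(Mul(Rational(97, 96), Pow(q, 2)), q))) = Add(-9, Mul(3, Add(q, Mul(Rational(97, 96), Pow(q, 2))))) = Add(-9, Add(Mul(3, q), Mul(Rational(97, 32), Pow(q, 2)))) = Add(-9, Mul(3, q), Mul(Rational(97, 32), Pow(q, 2))))
D = Rational(382281, 32) (D = Add(Add(-6927, Add(-9, Mul(3, -67), Mul(Rational(97, 32), Pow(-67, 2)))), Pow(74, 2)) = Add(Add(-6927, Add(-9, -201, Mul(Rational(97, 32), 4489))), 5476) = Add(Add(-6927, Add(-9, -201, Rational(435433, 32))), 5476) = Add(Add(-6927, Rational(428713, 32)), 5476) = Add(Rational(207049, 32), 5476) = Rational(382281, 32) ≈ 11946.)
Mul(Add(-17557, D), Pow(Add(Mul(-1, 8058), -5670), -1)) = Mul(Add(-17557, Rational(382281, 32)), Pow(Add(Mul(-1, 8058), -5670), -1)) = Mul(Rational(-179543, 32), Pow(Add(-8058, -5670), -1)) = Mul(Rational(-179543, 32), Pow(-13728, -1)) = Mul(Rational(-179543, 32), Rational(-1, 13728)) = Rational(13811, 33792)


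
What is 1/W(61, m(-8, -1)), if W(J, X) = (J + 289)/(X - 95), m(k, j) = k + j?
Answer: -52/175 ≈ -0.29714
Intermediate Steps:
m(k, j) = j + k
W(J, X) = (289 + J)/(-95 + X)
1/W(61, m(-8, -1)) = 1/((289 + 61)/(-95 + (-1 - 8))) = 1/(350/(-95 - 9)) = 1/(350/(-104)) = 1/(-1/104*350) = 1/(-175/52) = -52/175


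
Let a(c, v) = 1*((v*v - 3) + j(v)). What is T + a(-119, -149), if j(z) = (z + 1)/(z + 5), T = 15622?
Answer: 1361557/36 ≈ 37821.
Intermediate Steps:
j(z) = (1 + z)/(5 + z)
a(c, v) = -3 + v² + (1 + v)/(5 + v) (a(c, v) = 1*((v*v - 3) + (1 + v)/(5 + v)) = 1*((v² - 3) + (1 + v)/(5 + v)) = 1*((-3 + v²) + (1 + v)/(5 + v)) = 1*(-3 + v² + (1 + v)/(5 + v)) = -3 + v² + (1 + v)/(5 + v))
T + a(-119, -149) = 15622 + (1 - 149 + (-3 + (-149)²)*(5 - 149))/(5 - 149) = 15622 + (1 - 149 + (-3 + 22201)*(-144))/(-144) = 15622 - (1 - 149 + 22198*(-144))/144 = 15622 - (1 - 149 - 3196512)/144 = 15622 - 1/144*(-3196660) = 15622 + 799165/36 = 1361557/36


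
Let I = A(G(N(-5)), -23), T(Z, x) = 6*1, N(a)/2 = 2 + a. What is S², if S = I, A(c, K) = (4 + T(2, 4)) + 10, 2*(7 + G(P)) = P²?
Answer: 400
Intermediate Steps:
N(a) = 4 + 2*a (N(a) = 2*(2 + a) = 4 + 2*a)
T(Z, x) = 6
G(P) = -7 + P²/2
A(c, K) = 20 (A(c, K) = (4 + 6) + 10 = 10 + 10 = 20)
I = 20
S = 20
S² = 20² = 400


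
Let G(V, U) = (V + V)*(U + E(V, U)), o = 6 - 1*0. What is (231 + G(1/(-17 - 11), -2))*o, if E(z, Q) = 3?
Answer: 9699/7 ≈ 1385.6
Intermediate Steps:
o = 6 (o = 6 + 0 = 6)
G(V, U) = 2*V*(3 + U) (G(V, U) = (V + V)*(U + 3) = (2*V)*(3 + U) = 2*V*(3 + U))
(231 + G(1/(-17 - 11), -2))*o = (231 + 2*(3 - 2)/(-17 - 11))*6 = (231 + 2*1/(-28))*6 = (231 + 2*(-1/28)*1)*6 = (231 - 1/14)*6 = (3233/14)*6 = 9699/7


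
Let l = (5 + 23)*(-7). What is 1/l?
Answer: -1/196 ≈ -0.0051020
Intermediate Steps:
l = -196 (l = 28*(-7) = -196)
1/l = 1/(-196) = -1/196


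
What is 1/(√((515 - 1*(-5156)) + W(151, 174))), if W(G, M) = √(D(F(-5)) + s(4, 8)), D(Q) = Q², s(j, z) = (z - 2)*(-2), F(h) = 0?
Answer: (5671 + 2*I*√3)^(-½) ≈ 0.013279 - 4.06e-6*I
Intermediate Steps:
s(j, z) = 4 - 2*z (s(j, z) = (-2 + z)*(-2) = 4 - 2*z)
W(G, M) = 2*I*√3 (W(G, M) = √(0² + (4 - 2*8)) = √(0 + (4 - 16)) = √(0 - 12) = √(-12) = 2*I*√3)
1/(√((515 - 1*(-5156)) + W(151, 174))) = 1/(√((515 - 1*(-5156)) + 2*I*√3)) = 1/(√((515 + 5156) + 2*I*√3)) = 1/(√(5671 + 2*I*√3)) = (5671 + 2*I*√3)^(-½)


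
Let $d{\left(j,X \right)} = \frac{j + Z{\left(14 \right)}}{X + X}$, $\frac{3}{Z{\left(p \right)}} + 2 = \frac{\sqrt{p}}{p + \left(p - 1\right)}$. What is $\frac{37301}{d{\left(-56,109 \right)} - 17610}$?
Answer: $- \frac{90593436012896828}{42770282465670481} + \frac{658661058 \sqrt{14}}{42770282465670481} \approx -2.1181$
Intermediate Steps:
$Z{\left(p \right)} = \frac{3}{-2 + \frac{\sqrt{p}}{-1 + 2 p}}$ ($Z{\left(p \right)} = \frac{3}{-2 + \frac{\sqrt{p}}{p + \left(p - 1\right)}} = \frac{3}{-2 + \frac{\sqrt{p}}{p + \left(-1 + p\right)}} = \frac{3}{-2 + \frac{\sqrt{p}}{-1 + 2 p}}$)
$d{\left(j,X \right)} = \frac{j + \frac{81}{-54 + \sqrt{14}}}{2 X}$ ($d{\left(j,X \right)} = \frac{j + \frac{3 \left(-1 + 2 \cdot 14\right)}{2 + \sqrt{14} - 56}}{X + X} = \frac{j + \frac{3 \left(-1 + 28\right)}{2 + \sqrt{14} - 56}}{2 X} = \left(j + 3 \frac{1}{-54 + \sqrt{14}} \cdot 27\right) \frac{1}{2 X} = \left(j + \frac{81}{-54 + \sqrt{14}}\right) \frac{1}{2 X} = \frac{j + \frac{81}{-54 + \sqrt{14}}}{2 X}$)
$\frac{37301}{d{\left(-56,109 \right)} - 17610} = \frac{37301}{\frac{-81 - 56 \left(54 - \sqrt{14}\right)}{2 \cdot 109 \left(54 - \sqrt{14}\right)} - 17610} = \frac{37301}{\frac{1}{2} \cdot \frac{1}{109} \frac{1}{54 - \sqrt{14}} \left(-81 - \left(3024 - 56 \sqrt{14}\right)\right) - 17610} = \frac{37301}{\frac{1}{2} \cdot \frac{1}{109} \frac{1}{54 - \sqrt{14}} \left(-3105 + 56 \sqrt{14}\right) - 17610} = \frac{37301}{\frac{-3105 + 56 \sqrt{14}}{218 \left(54 - \sqrt{14}\right)} - 17610} = \frac{37301}{-17610 + \frac{-3105 + 56 \sqrt{14}}{218 \left(54 - \sqrt{14}\right)}}$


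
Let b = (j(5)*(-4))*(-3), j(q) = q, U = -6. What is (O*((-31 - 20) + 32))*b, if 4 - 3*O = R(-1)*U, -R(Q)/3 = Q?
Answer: -8360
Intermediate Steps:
R(Q) = -3*Q
O = 22/3 (O = 4/3 - (-3*(-1))*(-6)/3 = 4/3 - (-6) = 4/3 - 1/3*(-18) = 4/3 + 6 = 22/3 ≈ 7.3333)
b = 60 (b = (5*(-4))*(-3) = -20*(-3) = 60)
(O*((-31 - 20) + 32))*b = (22*((-31 - 20) + 32)/3)*60 = (22*(-51 + 32)/3)*60 = ((22/3)*(-19))*60 = -418/3*60 = -8360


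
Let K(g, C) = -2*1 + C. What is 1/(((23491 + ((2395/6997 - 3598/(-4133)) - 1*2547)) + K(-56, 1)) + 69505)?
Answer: 28918601/2615664696989 ≈ 1.1056e-5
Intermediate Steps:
K(g, C) = -2 + C
1/(((23491 + ((2395/6997 - 3598/(-4133)) - 1*2547)) + K(-56, 1)) + 69505) = 1/(((23491 + ((2395/6997 - 3598/(-4133)) - 1*2547)) + (-2 + 1)) + 69505) = 1/(((23491 + ((2395*(1/6997) - 3598*(-1/4133)) - 2547)) - 1) + 69505) = 1/(((23491 + ((2395/6997 + 3598/4133) - 2547)) - 1) + 69505) = 1/(((23491 + (35073741/28918601 - 2547)) - 1) + 69505) = 1/(((23491 - 73620603006/28918601) - 1) + 69505) = 1/((605706253085/28918601 - 1) + 69505) = 1/(605677334484/28918601 + 69505) = 1/(2615664696989/28918601) = 28918601/2615664696989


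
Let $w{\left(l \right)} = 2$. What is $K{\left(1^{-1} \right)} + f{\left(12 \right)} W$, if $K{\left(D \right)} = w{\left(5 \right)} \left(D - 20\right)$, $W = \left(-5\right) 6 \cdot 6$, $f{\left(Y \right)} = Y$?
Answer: $-2198$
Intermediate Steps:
$W = -180$ ($W = \left(-30\right) 6 = -180$)
$K{\left(D \right)} = -40 + 2 D$ ($K{\left(D \right)} = 2 \left(D - 20\right) = 2 \left(-20 + D\right) = -40 + 2 D$)
$K{\left(1^{-1} \right)} + f{\left(12 \right)} W = \left(-40 + \frac{2}{1}\right) + 12 \left(-180\right) = \left(-40 + 2 \cdot 1\right) - 2160 = \left(-40 + 2\right) - 2160 = -38 - 2160 = -2198$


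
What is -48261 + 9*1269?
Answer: -36840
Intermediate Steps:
-48261 + 9*1269 = -48261 + 11421 = -36840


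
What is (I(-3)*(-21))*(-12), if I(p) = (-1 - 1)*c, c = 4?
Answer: -2016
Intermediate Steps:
I(p) = -8 (I(p) = (-1 - 1)*4 = -2*4 = -8)
(I(-3)*(-21))*(-12) = -8*(-21)*(-12) = 168*(-12) = -2016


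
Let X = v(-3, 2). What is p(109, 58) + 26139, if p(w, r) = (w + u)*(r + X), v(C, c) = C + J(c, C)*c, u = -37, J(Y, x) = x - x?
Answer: 30099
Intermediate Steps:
J(Y, x) = 0
v(C, c) = C (v(C, c) = C + 0*c = C + 0 = C)
X = -3
p(w, r) = (-37 + w)*(-3 + r) (p(w, r) = (w - 37)*(r - 3) = (-37 + w)*(-3 + r))
p(109, 58) + 26139 = (111 - 37*58 - 3*109 + 58*109) + 26139 = (111 - 2146 - 327 + 6322) + 26139 = 3960 + 26139 = 30099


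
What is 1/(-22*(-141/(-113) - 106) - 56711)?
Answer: -113/6147929 ≈ -1.8380e-5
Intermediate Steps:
1/(-22*(-141/(-113) - 106) - 56711) = 1/(-22*(-141*(-1/113) - 106) - 56711) = 1/(-22*(141/113 - 106) - 56711) = 1/(-22*(-11837/113) - 56711) = 1/(260414/113 - 56711) = 1/(-6147929/113) = -113/6147929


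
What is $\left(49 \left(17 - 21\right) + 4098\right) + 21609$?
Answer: $25511$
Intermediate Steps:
$\left(49 \left(17 - 21\right) + 4098\right) + 21609 = \left(49 \left(-4\right) + 4098\right) + 21609 = \left(-196 + 4098\right) + 21609 = 3902 + 21609 = 25511$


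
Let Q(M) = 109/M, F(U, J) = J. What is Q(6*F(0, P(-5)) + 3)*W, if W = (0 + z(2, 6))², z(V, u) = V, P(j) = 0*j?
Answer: 436/3 ≈ 145.33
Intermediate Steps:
P(j) = 0
W = 4 (W = (0 + 2)² = 2² = 4)
Q(6*F(0, P(-5)) + 3)*W = (109/(6*0 + 3))*4 = (109/(0 + 3))*4 = (109/3)*4 = 436/3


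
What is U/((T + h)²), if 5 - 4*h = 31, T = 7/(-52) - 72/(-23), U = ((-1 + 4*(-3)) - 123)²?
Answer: 26456974336/17564481 ≈ 1506.3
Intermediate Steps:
U = 18496 (U = ((-1 - 12) - 123)² = (-13 - 123)² = (-136)² = 18496)
T = 3583/1196 (T = 7*(-1/52) - 72*(-1/23) = -7/52 + 72/23 = 3583/1196 ≈ 2.9958)
h = -13/2 (h = 5/4 - ¼*31 = 5/4 - 31/4 = -13/2 ≈ -6.5000)
U/((T + h)²) = 18496/((3583/1196 - 13/2)²) = 18496/((-4191/1196)²) = 18496/(17564481/1430416) = 18496*(1430416/17564481) = 26456974336/17564481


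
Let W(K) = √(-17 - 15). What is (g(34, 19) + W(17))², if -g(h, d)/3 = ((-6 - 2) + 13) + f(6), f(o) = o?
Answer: 1057 - 264*I*√2 ≈ 1057.0 - 373.35*I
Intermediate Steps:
g(h, d) = -33 (g(h, d) = -3*(((-6 - 2) + 13) + 6) = -3*((-8 + 13) + 6) = -3*(5 + 6) = -3*11 = -33)
W(K) = 4*I*√2 (W(K) = √(-32) = 4*I*√2)
(g(34, 19) + W(17))² = (-33 + 4*I*√2)²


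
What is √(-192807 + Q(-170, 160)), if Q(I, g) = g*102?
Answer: I*√176487 ≈ 420.1*I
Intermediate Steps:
Q(I, g) = 102*g
√(-192807 + Q(-170, 160)) = √(-192807 + 102*160) = √(-192807 + 16320) = √(-176487) = I*√176487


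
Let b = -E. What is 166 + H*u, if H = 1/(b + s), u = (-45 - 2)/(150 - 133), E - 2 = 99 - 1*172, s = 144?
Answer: 606683/3655 ≈ 165.99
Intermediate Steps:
E = -71 (E = 2 + (99 - 1*172) = 2 + (99 - 172) = 2 - 73 = -71)
b = 71 (b = -1*(-71) = 71)
u = -47/17 ≈ -2.7647
H = 1/215 (H = 1/(71 + 144) = 1/215 ≈ 0.0046512)
166 + H*u = 166 + (1/215)*(-47/17) = 166 - 47/3655 = 606683/3655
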